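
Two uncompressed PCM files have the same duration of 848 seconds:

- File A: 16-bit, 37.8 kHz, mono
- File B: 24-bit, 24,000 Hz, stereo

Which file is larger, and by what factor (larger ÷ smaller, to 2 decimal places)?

File A: 37,800 × 2 × 1 = 75,600 bytes/s.
File B: 24,000 × 3 × 2 = 144,000 bytes/s.
File B is larger; ratio = 122,112,000 / 64,108,800 = 1.90.

File B, by a factor of 1.90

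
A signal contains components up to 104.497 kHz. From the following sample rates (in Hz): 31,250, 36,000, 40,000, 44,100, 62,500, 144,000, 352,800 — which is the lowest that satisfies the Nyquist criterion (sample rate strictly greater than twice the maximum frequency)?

352,800 Hz

Need sample rate > 2 × 104,497 = 208,994 Hz.
Lowest listed rate above 208,994 Hz is 352,800 Hz.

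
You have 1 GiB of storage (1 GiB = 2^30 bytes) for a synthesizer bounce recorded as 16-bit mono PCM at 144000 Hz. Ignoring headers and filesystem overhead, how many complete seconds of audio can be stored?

Uncompressed byte rate = 144,000 × 2 × 1 = 288,000 bytes/s.
Capacity = 1 × 1,073,741,824 = 1,073,741,824 bytes.
1,073,741,824 / 288,000 ≈ 3728.27 s → 3,728 seconds.

3,728 seconds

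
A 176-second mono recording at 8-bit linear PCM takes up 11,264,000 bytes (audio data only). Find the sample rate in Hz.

Bytes = sample_rate × seconds × bytes_per_sample × channels.
sample_rate = 11,264,000 / (176 × 1 × 1) = 11,264,000 / 176 = 64,000 Hz.

64,000 Hz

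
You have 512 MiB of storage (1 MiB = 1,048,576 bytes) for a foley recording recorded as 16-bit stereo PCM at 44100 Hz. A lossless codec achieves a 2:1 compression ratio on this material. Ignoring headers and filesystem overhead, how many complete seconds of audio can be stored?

6,086 seconds

Uncompressed byte rate = 44,100 × 2 × 2 = 176,400 bytes/s.
After 2:1 compression, effective rate ≈ 88200 bytes/s.
Capacity = 512 × 1,048,576 = 536,870,912 bytes.
536,870,912 / effective rate ≈ 6086.97 s → 6,086 seconds.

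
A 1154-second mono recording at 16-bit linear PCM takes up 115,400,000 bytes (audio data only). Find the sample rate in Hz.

50,000 Hz

Bytes = sample_rate × seconds × bytes_per_sample × channels.
sample_rate = 115,400,000 / (1,154 × 2 × 1) = 115,400,000 / 2,308 = 50,000 Hz.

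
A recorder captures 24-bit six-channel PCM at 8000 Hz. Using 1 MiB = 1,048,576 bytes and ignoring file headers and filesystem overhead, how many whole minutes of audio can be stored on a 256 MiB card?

Uncompressed byte rate = 8,000 × 3 × 6 = 144,000 bytes/s.
Capacity = 256 × 1,048,576 = 268,435,456 bytes.
268,435,456 / 144,000 ≈ 1864.14 s → 31 minutes.

31 minutes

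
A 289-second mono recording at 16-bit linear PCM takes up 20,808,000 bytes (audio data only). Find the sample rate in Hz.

36,000 Hz

Bytes = sample_rate × seconds × bytes_per_sample × channels.
sample_rate = 20,808,000 / (289 × 2 × 1) = 20,808,000 / 578 = 36,000 Hz.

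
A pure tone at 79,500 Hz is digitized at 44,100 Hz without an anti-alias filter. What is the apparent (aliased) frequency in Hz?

Nyquist = 44,100/2 = 22,050 Hz; 79,500 Hz exceeds it.
Alias = |79,500 − 2×44,100| = |79,500 − 88,200| = 8,700 Hz.

8,700 Hz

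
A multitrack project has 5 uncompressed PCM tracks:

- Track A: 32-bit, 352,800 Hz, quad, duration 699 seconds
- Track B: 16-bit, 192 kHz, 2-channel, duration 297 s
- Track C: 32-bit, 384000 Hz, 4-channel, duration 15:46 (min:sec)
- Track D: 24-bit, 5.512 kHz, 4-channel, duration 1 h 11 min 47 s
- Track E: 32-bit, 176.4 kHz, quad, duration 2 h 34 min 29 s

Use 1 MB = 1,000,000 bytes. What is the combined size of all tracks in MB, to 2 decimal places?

Track A: 352,800 × 699 × 4 × 4 = 3,945,715,200 bytes.
Track B: 192,000 × 297 × 2 × 2 = 228,096,000 bytes.
Track C: 15:46 (min:sec) = 946 s; 384,000 × 946 × 4 × 4 = 5,812,224,000 bytes.
Track D: 1 h 11 min 47 s = 4,307 s; 5,512 × 4,307 × 3 × 4 = 284,882,208 bytes.
Track E: 2 h 34 min 29 s = 9,269 s; 176,400 × 9,269 × 4 × 4 = 26,160,825,600 bytes.
Total = 36,431,743,008 bytes = 36431.74 MB.

36431.74 MB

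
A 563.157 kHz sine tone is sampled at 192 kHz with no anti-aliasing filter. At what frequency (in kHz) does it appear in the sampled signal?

12.843 kHz

Nyquist = 192,000/2 = 96,000 Hz; 563,157 Hz exceeds it.
Alias = |563,157 − 3×192,000| = |563,157 − 576,000| = 12,843 Hz = 12.843 kHz.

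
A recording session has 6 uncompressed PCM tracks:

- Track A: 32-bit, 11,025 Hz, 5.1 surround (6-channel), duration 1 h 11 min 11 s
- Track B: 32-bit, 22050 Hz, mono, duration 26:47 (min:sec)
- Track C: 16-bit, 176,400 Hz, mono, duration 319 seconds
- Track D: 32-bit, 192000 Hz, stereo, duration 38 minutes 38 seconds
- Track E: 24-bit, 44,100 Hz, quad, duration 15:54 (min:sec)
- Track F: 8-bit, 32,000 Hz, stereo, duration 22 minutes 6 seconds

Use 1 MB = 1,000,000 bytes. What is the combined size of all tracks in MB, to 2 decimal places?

Track A: 1 h 11 min 11 s = 4,271 s; 11,025 × 4,271 × 4 × 6 = 1,130,106,600 bytes.
Track B: 26:47 (min:sec) = 1,607 s; 22,050 × 1,607 × 4 × 1 = 141,737,400 bytes.
Track C: 176,400 × 319 × 2 × 1 = 112,543,200 bytes.
Track D: 38 minutes 38 seconds = 2,318 s; 192,000 × 2,318 × 4 × 2 = 3,560,448,000 bytes.
Track E: 15:54 (min:sec) = 954 s; 44,100 × 954 × 3 × 4 = 504,856,800 bytes.
Track F: 22 minutes 6 seconds = 1,326 s; 32,000 × 1,326 × 1 × 2 = 84,864,000 bytes.
Total = 5,534,556,000 bytes = 5534.56 MB.

5534.56 MB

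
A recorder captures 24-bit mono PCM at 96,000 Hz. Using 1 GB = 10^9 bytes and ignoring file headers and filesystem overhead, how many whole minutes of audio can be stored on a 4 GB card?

Uncompressed byte rate = 96,000 × 3 × 1 = 288,000 bytes/s.
Capacity = 4 × 1,000,000,000 = 4,000,000,000 bytes.
4,000,000,000 / 288,000 ≈ 13888.89 s → 231 minutes.

231 minutes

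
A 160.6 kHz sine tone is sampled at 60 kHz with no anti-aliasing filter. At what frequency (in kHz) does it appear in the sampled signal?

19.4 kHz

Nyquist = 60,000/2 = 30,000 Hz; 160,600 Hz exceeds it.
Alias = |160,600 − 3×60,000| = |160,600 − 180,000| = 19,400 Hz = 19.4 kHz.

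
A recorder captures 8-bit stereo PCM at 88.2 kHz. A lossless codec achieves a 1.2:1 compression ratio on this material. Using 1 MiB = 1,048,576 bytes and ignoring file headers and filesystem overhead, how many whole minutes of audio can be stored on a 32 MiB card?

3 minutes

Uncompressed byte rate = 88,200 × 1 × 2 = 176,400 bytes/s.
After 1.2:1 compression, effective rate ≈ 147000 bytes/s.
Capacity = 32 × 1,048,576 = 33,554,432 bytes.
33,554,432 / effective rate ≈ 228.26 s → 3 minutes.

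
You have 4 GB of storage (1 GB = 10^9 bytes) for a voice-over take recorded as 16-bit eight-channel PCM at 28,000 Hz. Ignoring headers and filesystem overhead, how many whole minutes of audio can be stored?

Uncompressed byte rate = 28,000 × 2 × 8 = 448,000 bytes/s.
Capacity = 4 × 1,000,000,000 = 4,000,000,000 bytes.
4,000,000,000 / 448,000 ≈ 8928.57 s → 148 minutes.

148 minutes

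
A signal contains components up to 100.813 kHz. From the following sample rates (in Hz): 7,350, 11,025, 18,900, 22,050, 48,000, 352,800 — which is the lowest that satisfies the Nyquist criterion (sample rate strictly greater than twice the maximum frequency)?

Need sample rate > 2 × 100,813 = 201,626 Hz.
Lowest listed rate above 201,626 Hz is 352,800 Hz.

352,800 Hz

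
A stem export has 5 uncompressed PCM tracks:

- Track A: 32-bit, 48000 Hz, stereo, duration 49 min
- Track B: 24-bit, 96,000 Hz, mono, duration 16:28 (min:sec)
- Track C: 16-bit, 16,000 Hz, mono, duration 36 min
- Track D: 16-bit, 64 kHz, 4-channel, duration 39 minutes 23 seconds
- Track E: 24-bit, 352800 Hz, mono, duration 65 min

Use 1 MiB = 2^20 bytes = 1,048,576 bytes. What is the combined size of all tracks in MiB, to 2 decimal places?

Track A: 49 min = 2,940 s; 48,000 × 2,940 × 4 × 2 = 1,128,960,000 bytes.
Track B: 16:28 (min:sec) = 988 s; 96,000 × 988 × 3 × 1 = 284,544,000 bytes.
Track C: 36 min = 2,160 s; 16,000 × 2,160 × 2 × 1 = 69,120,000 bytes.
Track D: 39 minutes 23 seconds = 2,363 s; 64,000 × 2,363 × 2 × 4 = 1,209,856,000 bytes.
Track E: 65 min = 3,900 s; 352,800 × 3,900 × 3 × 1 = 4,127,760,000 bytes.
Total = 6,820,240,000 bytes = 6504.29 MiB.

6504.29 MiB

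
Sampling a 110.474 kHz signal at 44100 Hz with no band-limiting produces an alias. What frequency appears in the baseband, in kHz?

21.826 kHz

Nyquist = 44,100/2 = 22,050 Hz; 110,474 Hz exceeds it.
Alias = |110,474 − 3×44,100| = |110,474 − 132,300| = 21,826 Hz = 21.826 kHz.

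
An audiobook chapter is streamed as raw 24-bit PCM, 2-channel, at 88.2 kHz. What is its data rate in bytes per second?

Bit rate = 88,200 × 24 × 2 = 4,233,600 bits/s.
4,233,600 / 8 = 529,200 bytes/s.

529,200 bytes/s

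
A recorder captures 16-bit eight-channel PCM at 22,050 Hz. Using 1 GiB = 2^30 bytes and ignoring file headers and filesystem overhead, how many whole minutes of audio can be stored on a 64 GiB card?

Uncompressed byte rate = 22,050 × 2 × 8 = 352,800 bytes/s.
Capacity = 64 × 1,073,741,824 = 68,719,476,736 bytes.
68,719,476,736 / 352,800 ≈ 194783.1 s → 3,246 minutes.

3,246 minutes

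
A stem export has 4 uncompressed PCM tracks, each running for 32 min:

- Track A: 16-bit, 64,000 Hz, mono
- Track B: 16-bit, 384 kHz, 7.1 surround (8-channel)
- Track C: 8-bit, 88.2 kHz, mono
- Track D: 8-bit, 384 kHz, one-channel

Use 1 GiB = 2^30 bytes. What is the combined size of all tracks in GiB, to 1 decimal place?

12.1 GiB

32 min = 1,920 s.
Track A: 64,000 × 1,920 × 2 × 1 = 245,760,000 bytes.
Track B: 384,000 × 1,920 × 2 × 8 = 11,796,480,000 bytes.
Track C: 88,200 × 1,920 × 1 × 1 = 169,344,000 bytes.
Track D: 384,000 × 1,920 × 1 × 1 = 737,280,000 bytes.
Total = 12,948,864,000 bytes = 12.1 GiB.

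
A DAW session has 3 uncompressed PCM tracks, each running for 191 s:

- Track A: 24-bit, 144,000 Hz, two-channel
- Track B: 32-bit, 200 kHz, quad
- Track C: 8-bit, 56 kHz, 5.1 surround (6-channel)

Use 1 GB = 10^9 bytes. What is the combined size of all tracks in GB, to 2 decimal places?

Track A: 144,000 × 191 × 3 × 2 = 165,024,000 bytes.
Track B: 200,000 × 191 × 4 × 4 = 611,200,000 bytes.
Track C: 56,000 × 191 × 1 × 6 = 64,176,000 bytes.
Total = 840,400,000 bytes = 0.84 GB.

0.84 GB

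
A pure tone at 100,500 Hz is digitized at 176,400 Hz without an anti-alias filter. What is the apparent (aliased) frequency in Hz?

75,900 Hz

Nyquist = 176,400/2 = 88,200 Hz; 100,500 Hz exceeds it.
Alias = |100,500 − 1×176,400| = |100,500 − 176,400| = 75,900 Hz.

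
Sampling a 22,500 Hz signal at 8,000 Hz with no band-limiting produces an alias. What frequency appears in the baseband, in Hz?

1,500 Hz

Nyquist = 8,000/2 = 4,000 Hz; 22,500 Hz exceeds it.
Alias = |22,500 − 3×8,000| = |22,500 − 24,000| = 1,500 Hz.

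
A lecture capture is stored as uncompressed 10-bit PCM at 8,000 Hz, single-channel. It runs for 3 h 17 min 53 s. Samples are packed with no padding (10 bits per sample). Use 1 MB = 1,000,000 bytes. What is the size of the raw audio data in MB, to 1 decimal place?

118.7 MB

Duration = 3 h 17 min 53 s = 11,873 s.
Bits = 8,000 × 11,873 × 10 × 1 = 949,840,000 bits = 118,730,000 bytes.
118,730,000 / 1,000,000 = 118.7 MB.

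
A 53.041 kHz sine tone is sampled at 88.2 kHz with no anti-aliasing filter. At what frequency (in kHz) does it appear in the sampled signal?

Nyquist = 88,200/2 = 44,100 Hz; 53,041 Hz exceeds it.
Alias = |53,041 − 1×88,200| = |53,041 − 88,200| = 35,159 Hz = 35.159 kHz.

35.159 kHz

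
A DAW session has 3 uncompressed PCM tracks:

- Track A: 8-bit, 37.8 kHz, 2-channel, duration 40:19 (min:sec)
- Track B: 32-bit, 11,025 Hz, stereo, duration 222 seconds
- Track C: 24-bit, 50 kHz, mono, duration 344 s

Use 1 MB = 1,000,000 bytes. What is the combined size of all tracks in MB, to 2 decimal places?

254.06 MB

Track A: 40:19 (min:sec) = 2,419 s; 37,800 × 2,419 × 1 × 2 = 182,876,400 bytes.
Track B: 11,025 × 222 × 4 × 2 = 19,580,400 bytes.
Track C: 50,000 × 344 × 3 × 1 = 51,600,000 bytes.
Total = 254,056,800 bytes = 254.06 MB.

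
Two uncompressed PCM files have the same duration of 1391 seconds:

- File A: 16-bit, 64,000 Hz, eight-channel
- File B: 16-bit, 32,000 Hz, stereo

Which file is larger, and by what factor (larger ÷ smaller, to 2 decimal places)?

File A, by a factor of 8.00

File A: 64,000 × 2 × 8 = 1,024,000 bytes/s.
File B: 32,000 × 2 × 2 = 128,000 bytes/s.
File A is larger; ratio = 1,424,384,000 / 178,048,000 = 8.00.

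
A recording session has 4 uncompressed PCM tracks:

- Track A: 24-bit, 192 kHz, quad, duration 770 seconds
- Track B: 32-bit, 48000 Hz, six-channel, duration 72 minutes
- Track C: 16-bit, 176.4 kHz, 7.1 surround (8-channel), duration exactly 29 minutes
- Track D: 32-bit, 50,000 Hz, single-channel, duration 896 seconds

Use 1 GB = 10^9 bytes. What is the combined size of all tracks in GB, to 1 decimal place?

11.8 GB

Track A: 192,000 × 770 × 3 × 4 = 1,774,080,000 bytes.
Track B: 72 minutes = 4,320 s; 48,000 × 4,320 × 4 × 6 = 4,976,640,000 bytes.
Track C: exactly 29 minutes = 1,740 s; 176,400 × 1,740 × 2 × 8 = 4,910,976,000 bytes.
Track D: 50,000 × 896 × 4 × 1 = 179,200,000 bytes.
Total = 11,840,896,000 bytes = 11.8 GB.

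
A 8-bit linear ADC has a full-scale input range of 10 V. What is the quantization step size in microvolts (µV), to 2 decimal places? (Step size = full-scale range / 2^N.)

10 V / 2^8 = 10 / 256 V = 39062.50 µV.

39062.50 µV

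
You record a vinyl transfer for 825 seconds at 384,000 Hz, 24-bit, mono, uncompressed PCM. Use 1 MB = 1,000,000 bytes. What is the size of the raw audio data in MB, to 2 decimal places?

950.40 MB

Bytes = 384,000 samples/s × 825 s × 3 bytes/sample × 1 ch = 950,400,000 bytes.
950,400,000 / 1,000,000 = 950.40 MB.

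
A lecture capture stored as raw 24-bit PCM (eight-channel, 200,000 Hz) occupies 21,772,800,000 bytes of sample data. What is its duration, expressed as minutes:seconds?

75:36

Byte rate = 200,000 × 3 × 8 = 4,800,000 bytes/s.
Duration = 21,772,800,000 / 4,800,000 = 4,536 s.
4,536 s = 75:36.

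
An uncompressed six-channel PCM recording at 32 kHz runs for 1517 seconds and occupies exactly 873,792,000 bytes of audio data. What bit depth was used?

24 bits

Bytes per sample = 873,792,000 / (32,000 × 1,517 × 6) = 873,792,000 / 291,264,000 = 3.
Bit depth = 3 × 8 = 24 bits.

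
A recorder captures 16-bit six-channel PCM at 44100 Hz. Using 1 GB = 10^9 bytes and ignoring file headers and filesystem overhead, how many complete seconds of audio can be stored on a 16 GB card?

30,234 seconds

Uncompressed byte rate = 44,100 × 2 × 6 = 529,200 bytes/s.
Capacity = 16 × 1,000,000,000 = 16,000,000,000 bytes.
16,000,000,000 / 529,200 ≈ 30234.32 s → 30,234 seconds.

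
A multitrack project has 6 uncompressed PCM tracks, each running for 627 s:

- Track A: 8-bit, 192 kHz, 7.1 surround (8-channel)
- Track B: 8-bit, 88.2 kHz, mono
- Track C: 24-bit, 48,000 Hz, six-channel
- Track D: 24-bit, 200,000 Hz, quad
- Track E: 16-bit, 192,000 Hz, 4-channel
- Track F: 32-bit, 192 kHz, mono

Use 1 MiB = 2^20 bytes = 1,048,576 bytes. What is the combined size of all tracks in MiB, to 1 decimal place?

Track A: 192,000 × 627 × 1 × 8 = 963,072,000 bytes.
Track B: 88,200 × 627 × 1 × 1 = 55,301,400 bytes.
Track C: 48,000 × 627 × 3 × 6 = 541,728,000 bytes.
Track D: 200,000 × 627 × 3 × 4 = 1,504,800,000 bytes.
Track E: 192,000 × 627 × 2 × 4 = 963,072,000 bytes.
Track F: 192,000 × 627 × 4 × 1 = 481,536,000 bytes.
Total = 4,509,509,400 bytes = 4300.6 MiB.

4300.6 MiB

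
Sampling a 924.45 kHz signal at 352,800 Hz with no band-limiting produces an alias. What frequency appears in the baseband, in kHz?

133.95 kHz

Nyquist = 352,800/2 = 176,400 Hz; 924,450 Hz exceeds it.
Alias = |924,450 − 3×352,800| = |924,450 − 1,058,400| = 133,950 Hz = 133.95 kHz.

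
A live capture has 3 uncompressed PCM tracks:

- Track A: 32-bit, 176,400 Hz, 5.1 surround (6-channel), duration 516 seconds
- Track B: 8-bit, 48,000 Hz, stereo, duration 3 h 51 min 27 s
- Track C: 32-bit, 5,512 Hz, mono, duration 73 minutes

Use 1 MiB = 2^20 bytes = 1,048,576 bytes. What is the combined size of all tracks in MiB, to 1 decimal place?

Track A: 176,400 × 516 × 4 × 6 = 2,184,537,600 bytes.
Track B: 3 h 51 min 27 s = 13,887 s; 48,000 × 13,887 × 1 × 2 = 1,333,152,000 bytes.
Track C: 73 minutes = 4,380 s; 5,512 × 4,380 × 4 × 1 = 96,570,240 bytes.
Total = 3,614,259,840 bytes = 3446.8 MiB.

3446.8 MiB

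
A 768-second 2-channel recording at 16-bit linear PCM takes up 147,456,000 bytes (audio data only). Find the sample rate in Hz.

Bytes = sample_rate × seconds × bytes_per_sample × channels.
sample_rate = 147,456,000 / (768 × 2 × 2) = 147,456,000 / 3,072 = 48,000 Hz.

48,000 Hz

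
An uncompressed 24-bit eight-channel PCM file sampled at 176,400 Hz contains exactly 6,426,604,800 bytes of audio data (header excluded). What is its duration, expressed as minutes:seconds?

25:18

Byte rate = 176,400 × 3 × 8 = 4,233,600 bytes/s.
Duration = 6,426,604,800 / 4,233,600 = 1,518 s.
1,518 s = 25:18.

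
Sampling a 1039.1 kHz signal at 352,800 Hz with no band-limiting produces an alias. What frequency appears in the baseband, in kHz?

Nyquist = 352,800/2 = 176,400 Hz; 1,039,100 Hz exceeds it.
Alias = |1,039,100 − 3×352,800| = |1,039,100 − 1,058,400| = 19,300 Hz = 19.3 kHz.

19.3 kHz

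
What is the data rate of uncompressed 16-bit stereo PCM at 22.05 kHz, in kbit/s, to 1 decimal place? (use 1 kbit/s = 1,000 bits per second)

Bit rate = 22,050 × 16 × 2 = 705,600 bits/s.
= 705.6 kbit/s.

705.6 kbit/s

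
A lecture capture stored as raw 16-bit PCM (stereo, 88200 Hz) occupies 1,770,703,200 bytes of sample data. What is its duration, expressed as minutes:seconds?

Byte rate = 88,200 × 2 × 2 = 352,800 bytes/s.
Duration = 1,770,703,200 / 352,800 = 5,019 s.
5,019 s = 83:39.

83:39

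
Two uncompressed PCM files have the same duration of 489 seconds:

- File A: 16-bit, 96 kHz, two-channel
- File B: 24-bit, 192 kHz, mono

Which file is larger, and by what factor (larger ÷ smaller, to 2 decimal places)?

File A: 96,000 × 2 × 2 = 384,000 bytes/s.
File B: 192,000 × 3 × 1 = 576,000 bytes/s.
File B is larger; ratio = 281,664,000 / 187,776,000 = 1.50.

File B, by a factor of 1.50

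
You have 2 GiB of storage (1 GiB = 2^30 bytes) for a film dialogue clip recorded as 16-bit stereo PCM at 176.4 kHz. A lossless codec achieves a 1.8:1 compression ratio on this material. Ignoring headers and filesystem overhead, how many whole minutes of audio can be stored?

Uncompressed byte rate = 176,400 × 2 × 2 = 705,600 bytes/s.
After 1.8:1 compression, effective rate ≈ 392000 bytes/s.
Capacity = 2 × 1,073,741,824 = 2,147,483,648 bytes.
2,147,483,648 / effective rate ≈ 5478.27 s → 91 minutes.

91 minutes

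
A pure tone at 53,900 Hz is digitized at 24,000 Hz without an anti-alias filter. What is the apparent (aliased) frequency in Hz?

Nyquist = 24,000/2 = 12,000 Hz; 53,900 Hz exceeds it.
Alias = |53,900 − 2×24,000| = |53,900 − 48,000| = 5,900 Hz.

5,900 Hz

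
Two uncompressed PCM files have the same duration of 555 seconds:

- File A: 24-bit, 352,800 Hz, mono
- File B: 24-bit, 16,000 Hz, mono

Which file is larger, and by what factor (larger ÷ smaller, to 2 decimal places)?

File A: 352,800 × 3 × 1 = 1,058,400 bytes/s.
File B: 16,000 × 3 × 1 = 48,000 bytes/s.
File A is larger; ratio = 587,412,000 / 26,640,000 = 22.05.

File A, by a factor of 22.05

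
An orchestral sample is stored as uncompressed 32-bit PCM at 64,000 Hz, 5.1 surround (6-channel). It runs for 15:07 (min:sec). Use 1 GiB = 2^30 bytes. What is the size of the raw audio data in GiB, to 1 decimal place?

Duration = 15:07 (min:sec) = 907 s.
Bytes = 64,000 samples/s × 907 s × 4 bytes/sample × 6 ch = 1,393,152,000 bytes.
1,393,152,000 / 1,073,741,824 = 1.3 GiB.

1.3 GiB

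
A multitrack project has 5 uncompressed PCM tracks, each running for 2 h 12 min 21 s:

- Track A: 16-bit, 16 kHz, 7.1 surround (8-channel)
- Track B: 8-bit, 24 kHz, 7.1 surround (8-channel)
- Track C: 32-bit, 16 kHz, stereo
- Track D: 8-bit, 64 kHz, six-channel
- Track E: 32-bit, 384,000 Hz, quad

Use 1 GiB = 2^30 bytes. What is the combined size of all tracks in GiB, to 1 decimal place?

2 h 12 min 21 s = 7,941 s.
Track A: 16,000 × 7,941 × 2 × 8 = 2,032,896,000 bytes.
Track B: 24,000 × 7,941 × 1 × 8 = 1,524,672,000 bytes.
Track C: 16,000 × 7,941 × 4 × 2 = 1,016,448,000 bytes.
Track D: 64,000 × 7,941 × 1 × 6 = 3,049,344,000 bytes.
Track E: 384,000 × 7,941 × 4 × 4 = 48,789,504,000 bytes.
Total = 56,412,864,000 bytes = 52.5 GiB.

52.5 GiB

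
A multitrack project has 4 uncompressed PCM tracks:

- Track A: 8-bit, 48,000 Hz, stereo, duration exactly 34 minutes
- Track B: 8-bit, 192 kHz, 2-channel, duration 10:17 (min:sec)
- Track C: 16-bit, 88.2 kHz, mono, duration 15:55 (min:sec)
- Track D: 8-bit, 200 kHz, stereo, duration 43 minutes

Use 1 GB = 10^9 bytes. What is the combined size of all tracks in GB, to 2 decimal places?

Track A: exactly 34 minutes = 2,040 s; 48,000 × 2,040 × 1 × 2 = 195,840,000 bytes.
Track B: 10:17 (min:sec) = 617 s; 192,000 × 617 × 1 × 2 = 236,928,000 bytes.
Track C: 15:55 (min:sec) = 955 s; 88,200 × 955 × 2 × 1 = 168,462,000 bytes.
Track D: 43 minutes = 2,580 s; 200,000 × 2,580 × 1 × 2 = 1,032,000,000 bytes.
Total = 1,633,230,000 bytes = 1.63 GB.

1.63 GB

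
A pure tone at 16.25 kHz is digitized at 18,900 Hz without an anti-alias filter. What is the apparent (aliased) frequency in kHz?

Nyquist = 18,900/2 = 9,450 Hz; 16,250 Hz exceeds it.
Alias = |16,250 − 1×18,900| = |16,250 − 18,900| = 2,650 Hz = 2.65 kHz.

2.65 kHz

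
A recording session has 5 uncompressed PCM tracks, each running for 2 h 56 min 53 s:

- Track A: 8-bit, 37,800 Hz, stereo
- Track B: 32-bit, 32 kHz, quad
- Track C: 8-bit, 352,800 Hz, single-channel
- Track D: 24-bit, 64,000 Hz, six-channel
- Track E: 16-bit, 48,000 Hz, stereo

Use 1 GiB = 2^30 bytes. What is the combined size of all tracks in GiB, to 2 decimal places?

22.58 GiB

2 h 56 min 53 s = 10,613 s.
Track A: 37,800 × 10,613 × 1 × 2 = 802,342,800 bytes.
Track B: 32,000 × 10,613 × 4 × 4 = 5,433,856,000 bytes.
Track C: 352,800 × 10,613 × 1 × 1 = 3,744,266,400 bytes.
Track D: 64,000 × 10,613 × 3 × 6 = 12,226,176,000 bytes.
Track E: 48,000 × 10,613 × 2 × 2 = 2,037,696,000 bytes.
Total = 24,244,337,200 bytes = 22.58 GiB.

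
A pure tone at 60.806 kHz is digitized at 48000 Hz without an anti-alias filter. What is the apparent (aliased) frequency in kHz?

12.806 kHz

Nyquist = 48,000/2 = 24,000 Hz; 60,806 Hz exceeds it.
Alias = |60,806 − 1×48,000| = |60,806 − 48,000| = 12,806 Hz = 12.806 kHz.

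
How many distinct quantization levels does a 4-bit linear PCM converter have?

2^4 = 16.

16 levels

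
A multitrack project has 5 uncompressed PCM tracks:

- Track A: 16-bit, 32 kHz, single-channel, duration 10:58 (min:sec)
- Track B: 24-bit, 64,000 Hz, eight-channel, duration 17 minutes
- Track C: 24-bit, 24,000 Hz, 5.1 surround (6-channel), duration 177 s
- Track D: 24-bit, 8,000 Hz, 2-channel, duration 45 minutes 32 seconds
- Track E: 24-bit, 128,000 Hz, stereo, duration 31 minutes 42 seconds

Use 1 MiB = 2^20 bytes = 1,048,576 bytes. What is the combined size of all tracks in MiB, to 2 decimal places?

3125.35 MiB

Track A: 10:58 (min:sec) = 658 s; 32,000 × 658 × 2 × 1 = 42,112,000 bytes.
Track B: 17 minutes = 1,020 s; 64,000 × 1,020 × 3 × 8 = 1,566,720,000 bytes.
Track C: 24,000 × 177 × 3 × 6 = 76,464,000 bytes.
Track D: 45 minutes 32 seconds = 2,732 s; 8,000 × 2,732 × 3 × 2 = 131,136,000 bytes.
Track E: 31 minutes 42 seconds = 1,902 s; 128,000 × 1,902 × 3 × 2 = 1,460,736,000 bytes.
Total = 3,277,168,000 bytes = 3125.35 MiB.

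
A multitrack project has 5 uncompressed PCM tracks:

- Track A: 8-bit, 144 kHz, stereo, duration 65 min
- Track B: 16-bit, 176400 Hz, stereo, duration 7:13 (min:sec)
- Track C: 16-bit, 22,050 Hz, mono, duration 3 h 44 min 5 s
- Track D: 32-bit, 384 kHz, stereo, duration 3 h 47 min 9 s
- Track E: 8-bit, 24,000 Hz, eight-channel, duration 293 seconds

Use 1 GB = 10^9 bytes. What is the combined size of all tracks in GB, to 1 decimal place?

Track A: 65 min = 3,900 s; 144,000 × 3,900 × 1 × 2 = 1,123,200,000 bytes.
Track B: 7:13 (min:sec) = 433 s; 176,400 × 433 × 2 × 2 = 305,524,800 bytes.
Track C: 3 h 44 min 5 s = 13,445 s; 22,050 × 13,445 × 2 × 1 = 592,924,500 bytes.
Track D: 3 h 47 min 9 s = 13,629 s; 384,000 × 13,629 × 4 × 2 = 41,868,288,000 bytes.
Track E: 24,000 × 293 × 1 × 8 = 56,256,000 bytes.
Total = 43,946,193,300 bytes = 43.9 GB.

43.9 GB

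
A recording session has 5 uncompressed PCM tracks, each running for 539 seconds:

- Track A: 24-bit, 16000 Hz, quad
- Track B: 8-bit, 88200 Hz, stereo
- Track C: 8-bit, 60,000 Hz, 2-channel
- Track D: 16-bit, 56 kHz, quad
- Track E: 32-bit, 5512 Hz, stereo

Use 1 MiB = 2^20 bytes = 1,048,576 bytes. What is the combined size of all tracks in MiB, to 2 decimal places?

Track A: 16,000 × 539 × 3 × 4 = 103,488,000 bytes.
Track B: 88,200 × 539 × 1 × 2 = 95,079,600 bytes.
Track C: 60,000 × 539 × 1 × 2 = 64,680,000 bytes.
Track D: 56,000 × 539 × 2 × 4 = 241,472,000 bytes.
Track E: 5,512 × 539 × 4 × 2 = 23,767,744 bytes.
Total = 528,487,344 bytes = 504.00 MiB.

504.00 MiB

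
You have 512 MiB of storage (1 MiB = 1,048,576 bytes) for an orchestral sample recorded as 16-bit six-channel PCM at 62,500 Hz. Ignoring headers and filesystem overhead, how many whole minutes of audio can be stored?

11 minutes

Uncompressed byte rate = 62,500 × 2 × 6 = 750,000 bytes/s.
Capacity = 512 × 1,048,576 = 536,870,912 bytes.
536,870,912 / 750,000 ≈ 715.83 s → 11 minutes.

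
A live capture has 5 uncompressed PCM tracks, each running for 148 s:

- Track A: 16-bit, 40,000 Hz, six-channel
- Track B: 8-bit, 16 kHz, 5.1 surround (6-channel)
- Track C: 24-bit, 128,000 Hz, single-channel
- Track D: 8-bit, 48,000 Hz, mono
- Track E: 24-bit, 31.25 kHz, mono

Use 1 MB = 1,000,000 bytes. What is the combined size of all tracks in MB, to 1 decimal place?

163.1 MB

Track A: 40,000 × 148 × 2 × 6 = 71,040,000 bytes.
Track B: 16,000 × 148 × 1 × 6 = 14,208,000 bytes.
Track C: 128,000 × 148 × 3 × 1 = 56,832,000 bytes.
Track D: 48,000 × 148 × 1 × 1 = 7,104,000 bytes.
Track E: 31,250 × 148 × 3 × 1 = 13,875,000 bytes.
Total = 163,059,000 bytes = 163.1 MB.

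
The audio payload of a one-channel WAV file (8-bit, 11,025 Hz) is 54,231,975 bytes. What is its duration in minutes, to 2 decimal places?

81.98 minutes

Byte rate = 11,025 × 1 × 1 = 11,025 bytes/s.
Duration = 54,231,975 / 11,025 = 4,919 s.
4,919 s / 60 = 81.98 minutes.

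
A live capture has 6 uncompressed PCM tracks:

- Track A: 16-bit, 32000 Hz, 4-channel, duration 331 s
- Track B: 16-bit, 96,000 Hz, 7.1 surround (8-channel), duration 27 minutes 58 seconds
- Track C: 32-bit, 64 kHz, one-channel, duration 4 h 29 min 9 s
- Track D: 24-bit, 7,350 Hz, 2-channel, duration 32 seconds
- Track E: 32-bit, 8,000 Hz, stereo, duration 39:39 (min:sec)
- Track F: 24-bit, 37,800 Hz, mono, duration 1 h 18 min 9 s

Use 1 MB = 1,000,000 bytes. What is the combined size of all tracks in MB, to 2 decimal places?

Track A: 32,000 × 331 × 2 × 4 = 84,736,000 bytes.
Track B: 27 minutes 58 seconds = 1,678 s; 96,000 × 1,678 × 2 × 8 = 2,577,408,000 bytes.
Track C: 4 h 29 min 9 s = 16,149 s; 64,000 × 16,149 × 4 × 1 = 4,134,144,000 bytes.
Track D: 7,350 × 32 × 3 × 2 = 1,411,200 bytes.
Track E: 39:39 (min:sec) = 2,379 s; 8,000 × 2,379 × 4 × 2 = 152,256,000 bytes.
Track F: 1 h 18 min 9 s = 4,689 s; 37,800 × 4,689 × 3 × 1 = 531,732,600 bytes.
Total = 7,481,687,800 bytes = 7481.69 MB.

7481.69 MB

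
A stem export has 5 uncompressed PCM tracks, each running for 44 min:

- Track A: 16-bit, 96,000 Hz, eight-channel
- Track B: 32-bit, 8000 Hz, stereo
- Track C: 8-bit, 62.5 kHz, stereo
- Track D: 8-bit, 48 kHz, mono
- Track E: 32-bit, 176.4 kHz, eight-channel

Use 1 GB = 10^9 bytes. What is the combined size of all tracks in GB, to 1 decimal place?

19.6 GB

44 min = 2,640 s.
Track A: 96,000 × 2,640 × 2 × 8 = 4,055,040,000 bytes.
Track B: 8,000 × 2,640 × 4 × 2 = 168,960,000 bytes.
Track C: 62,500 × 2,640 × 1 × 2 = 330,000,000 bytes.
Track D: 48,000 × 2,640 × 1 × 1 = 126,720,000 bytes.
Track E: 176,400 × 2,640 × 4 × 8 = 14,902,272,000 bytes.
Total = 19,582,992,000 bytes = 19.6 GB.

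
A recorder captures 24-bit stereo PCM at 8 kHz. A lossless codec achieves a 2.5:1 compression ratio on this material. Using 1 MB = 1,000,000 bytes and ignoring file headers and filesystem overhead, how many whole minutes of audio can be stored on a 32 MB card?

27 minutes

Uncompressed byte rate = 8,000 × 3 × 2 = 48,000 bytes/s.
After 2.5:1 compression, effective rate ≈ 19200 bytes/s.
Capacity = 32 × 1,000,000 = 32,000,000 bytes.
32,000,000 / effective rate ≈ 1666.67 s → 27 minutes.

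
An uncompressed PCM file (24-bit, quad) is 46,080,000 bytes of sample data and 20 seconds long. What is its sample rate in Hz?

Bytes = sample_rate × seconds × bytes_per_sample × channels.
sample_rate = 46,080,000 / (20 × 3 × 4) = 46,080,000 / 240 = 192,000 Hz.

192,000 Hz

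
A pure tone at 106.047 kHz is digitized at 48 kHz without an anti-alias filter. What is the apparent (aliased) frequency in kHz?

Nyquist = 48,000/2 = 24,000 Hz; 106,047 Hz exceeds it.
Alias = |106,047 − 2×48,000| = |106,047 − 96,000| = 10,047 Hz = 10.047 kHz.

10.047 kHz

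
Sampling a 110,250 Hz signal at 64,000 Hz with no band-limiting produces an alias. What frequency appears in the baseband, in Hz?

Nyquist = 64,000/2 = 32,000 Hz; 110,250 Hz exceeds it.
Alias = |110,250 − 2×64,000| = |110,250 − 128,000| = 17,750 Hz.

17,750 Hz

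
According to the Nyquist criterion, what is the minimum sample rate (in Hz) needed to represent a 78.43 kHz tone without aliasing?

156,860 Hz

Minimum sample rate = 2 × 78,430 Hz = 156,860 Hz.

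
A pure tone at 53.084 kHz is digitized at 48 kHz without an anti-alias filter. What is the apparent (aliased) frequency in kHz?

5.084 kHz

Nyquist = 48,000/2 = 24,000 Hz; 53,084 Hz exceeds it.
Alias = |53,084 − 1×48,000| = |53,084 − 48,000| = 5,084 Hz = 5.084 kHz.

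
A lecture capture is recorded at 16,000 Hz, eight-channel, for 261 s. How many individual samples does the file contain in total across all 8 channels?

16,000 × 261 s × 8 ch = 33,408,000 samples.

33,408,000 samples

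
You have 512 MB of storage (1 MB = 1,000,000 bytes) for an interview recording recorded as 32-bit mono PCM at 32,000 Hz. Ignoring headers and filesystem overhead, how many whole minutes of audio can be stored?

66 minutes

Uncompressed byte rate = 32,000 × 4 × 1 = 128,000 bytes/s.
Capacity = 512 × 1,000,000 = 512,000,000 bytes.
512,000,000 / 128,000 ≈ 4000 s → 66 minutes.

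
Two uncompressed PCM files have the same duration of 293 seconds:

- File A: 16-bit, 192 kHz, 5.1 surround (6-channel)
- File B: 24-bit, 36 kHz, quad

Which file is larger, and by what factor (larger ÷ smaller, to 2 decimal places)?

File A: 192,000 × 2 × 6 = 2,304,000 bytes/s.
File B: 36,000 × 3 × 4 = 432,000 bytes/s.
File A is larger; ratio = 675,072,000 / 126,576,000 = 5.33.

File A, by a factor of 5.33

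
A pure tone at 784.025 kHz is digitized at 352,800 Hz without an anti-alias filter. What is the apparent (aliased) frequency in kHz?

78.425 kHz

Nyquist = 352,800/2 = 176,400 Hz; 784,025 Hz exceeds it.
Alias = |784,025 − 2×352,800| = |784,025 − 705,600| = 78,425 Hz = 78.425 kHz.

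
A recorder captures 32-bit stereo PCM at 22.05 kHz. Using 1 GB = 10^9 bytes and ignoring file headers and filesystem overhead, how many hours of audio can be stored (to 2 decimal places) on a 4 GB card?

Uncompressed byte rate = 22,050 × 4 × 2 = 176,400 bytes/s.
Capacity = 4 × 1,000,000,000 = 4,000,000,000 bytes.
4,000,000,000 / 176,400 ≈ 22675.74 s → 6.30 hours.

6.30 hours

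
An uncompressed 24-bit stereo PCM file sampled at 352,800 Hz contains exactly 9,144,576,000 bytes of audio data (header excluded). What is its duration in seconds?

4,320 seconds

Byte rate = 352,800 × 3 × 2 = 2,116,800 bytes/s.
Duration = 9,144,576,000 / 2,116,800 = 4,320 s.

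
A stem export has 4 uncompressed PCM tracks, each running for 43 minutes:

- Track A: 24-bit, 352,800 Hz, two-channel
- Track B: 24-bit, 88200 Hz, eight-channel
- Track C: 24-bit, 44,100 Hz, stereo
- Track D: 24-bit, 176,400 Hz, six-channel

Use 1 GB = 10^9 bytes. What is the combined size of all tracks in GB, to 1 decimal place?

19.8 GB

43 minutes = 2,580 s.
Track A: 352,800 × 2,580 × 3 × 2 = 5,461,344,000 bytes.
Track B: 88,200 × 2,580 × 3 × 8 = 5,461,344,000 bytes.
Track C: 44,100 × 2,580 × 3 × 2 = 682,668,000 bytes.
Track D: 176,400 × 2,580 × 3 × 6 = 8,192,016,000 bytes.
Total = 19,797,372,000 bytes = 19.8 GB.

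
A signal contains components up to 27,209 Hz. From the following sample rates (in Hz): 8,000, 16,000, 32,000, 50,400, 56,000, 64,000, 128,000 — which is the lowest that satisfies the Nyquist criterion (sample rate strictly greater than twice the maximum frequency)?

56,000 Hz

Need sample rate > 2 × 27,209 = 54,418 Hz.
Lowest listed rate above 54,418 Hz is 56,000 Hz.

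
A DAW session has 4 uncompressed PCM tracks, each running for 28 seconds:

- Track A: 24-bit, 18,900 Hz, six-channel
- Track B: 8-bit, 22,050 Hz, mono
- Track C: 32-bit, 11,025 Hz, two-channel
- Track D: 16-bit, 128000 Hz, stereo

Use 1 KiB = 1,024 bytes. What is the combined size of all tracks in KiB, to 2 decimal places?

26316.99 KiB

Track A: 18,900 × 28 × 3 × 6 = 9,525,600 bytes.
Track B: 22,050 × 28 × 1 × 1 = 617,400 bytes.
Track C: 11,025 × 28 × 4 × 2 = 2,469,600 bytes.
Track D: 128,000 × 28 × 2 × 2 = 14,336,000 bytes.
Total = 26,948,600 bytes = 26316.99 KiB.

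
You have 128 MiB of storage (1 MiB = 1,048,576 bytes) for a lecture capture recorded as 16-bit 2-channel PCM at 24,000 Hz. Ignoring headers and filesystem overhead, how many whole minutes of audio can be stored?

23 minutes

Uncompressed byte rate = 24,000 × 2 × 2 = 96,000 bytes/s.
Capacity = 128 × 1,048,576 = 134,217,728 bytes.
134,217,728 / 96,000 ≈ 1398.1 s → 23 minutes.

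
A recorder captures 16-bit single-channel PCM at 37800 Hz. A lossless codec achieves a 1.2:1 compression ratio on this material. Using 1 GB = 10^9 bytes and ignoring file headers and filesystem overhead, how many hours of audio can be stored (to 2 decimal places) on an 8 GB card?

Uncompressed byte rate = 37,800 × 2 × 1 = 75,600 bytes/s.
After 1.2:1 compression, effective rate ≈ 63000 bytes/s.
Capacity = 8 × 1,000,000,000 = 8,000,000,000 bytes.
8,000,000,000 / effective rate ≈ 126984.13 s → 35.27 hours.

35.27 hours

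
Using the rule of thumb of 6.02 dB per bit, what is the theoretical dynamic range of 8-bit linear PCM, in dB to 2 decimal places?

8 × 6.02 = 48.16 dB.

48.16 dB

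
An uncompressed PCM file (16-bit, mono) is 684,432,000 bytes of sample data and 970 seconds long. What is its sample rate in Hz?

352,800 Hz

Bytes = sample_rate × seconds × bytes_per_sample × channels.
sample_rate = 684,432,000 / (970 × 2 × 1) = 684,432,000 / 1,940 = 352,800 Hz.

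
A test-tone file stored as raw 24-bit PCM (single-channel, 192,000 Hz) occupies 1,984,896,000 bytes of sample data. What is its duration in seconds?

Byte rate = 192,000 × 3 × 1 = 576,000 bytes/s.
Duration = 1,984,896,000 / 576,000 = 3,446 s.

3,446 seconds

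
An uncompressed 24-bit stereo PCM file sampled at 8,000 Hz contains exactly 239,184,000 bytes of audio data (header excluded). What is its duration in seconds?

4,983 seconds

Byte rate = 8,000 × 3 × 2 = 48,000 bytes/s.
Duration = 239,184,000 / 48,000 = 4,983 s.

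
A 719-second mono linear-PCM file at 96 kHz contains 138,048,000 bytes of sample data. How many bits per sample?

Bytes per sample = 138,048,000 / (96,000 × 719 × 1) = 138,048,000 / 69,024,000 = 2.
Bit depth = 2 × 8 = 16 bits.

16 bits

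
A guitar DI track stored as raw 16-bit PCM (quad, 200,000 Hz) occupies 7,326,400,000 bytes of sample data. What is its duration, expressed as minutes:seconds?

Byte rate = 200,000 × 2 × 4 = 1,600,000 bytes/s.
Duration = 7,326,400,000 / 1,600,000 = 4,579 s.
4,579 s = 76:19.

76:19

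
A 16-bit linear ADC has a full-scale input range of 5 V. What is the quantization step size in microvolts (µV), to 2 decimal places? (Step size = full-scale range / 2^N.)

76.29 µV

5 V / 2^16 = 5 / 65,536 V = 76.29 µV.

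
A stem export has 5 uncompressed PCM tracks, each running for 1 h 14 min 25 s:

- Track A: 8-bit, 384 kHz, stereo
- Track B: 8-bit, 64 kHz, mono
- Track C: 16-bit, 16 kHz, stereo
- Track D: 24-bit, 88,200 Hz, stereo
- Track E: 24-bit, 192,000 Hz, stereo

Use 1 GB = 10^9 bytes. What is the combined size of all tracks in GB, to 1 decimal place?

11.5 GB

1 h 14 min 25 s = 4,465 s.
Track A: 384,000 × 4,465 × 1 × 2 = 3,429,120,000 bytes.
Track B: 64,000 × 4,465 × 1 × 1 = 285,760,000 bytes.
Track C: 16,000 × 4,465 × 2 × 2 = 285,760,000 bytes.
Track D: 88,200 × 4,465 × 3 × 2 = 2,362,878,000 bytes.
Track E: 192,000 × 4,465 × 3 × 2 = 5,143,680,000 bytes.
Total = 11,507,198,000 bytes = 11.5 GB.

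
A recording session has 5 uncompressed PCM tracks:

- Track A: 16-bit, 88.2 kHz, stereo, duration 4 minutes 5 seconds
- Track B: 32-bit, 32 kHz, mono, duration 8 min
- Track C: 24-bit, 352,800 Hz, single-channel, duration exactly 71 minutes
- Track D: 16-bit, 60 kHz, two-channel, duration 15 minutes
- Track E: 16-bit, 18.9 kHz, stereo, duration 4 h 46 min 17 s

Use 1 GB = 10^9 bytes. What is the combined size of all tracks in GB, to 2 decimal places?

6.17 GB

Track A: 4 minutes 5 seconds = 245 s; 88,200 × 245 × 2 × 2 = 86,436,000 bytes.
Track B: 8 min = 480 s; 32,000 × 480 × 4 × 1 = 61,440,000 bytes.
Track C: exactly 71 minutes = 4,260 s; 352,800 × 4,260 × 3 × 1 = 4,508,784,000 bytes.
Track D: 15 minutes = 900 s; 60,000 × 900 × 2 × 2 = 216,000,000 bytes.
Track E: 4 h 46 min 17 s = 17,177 s; 18,900 × 17,177 × 2 × 2 = 1,298,581,200 bytes.
Total = 6,171,241,200 bytes = 6.17 GB.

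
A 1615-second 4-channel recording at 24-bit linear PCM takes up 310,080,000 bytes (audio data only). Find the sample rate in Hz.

16,000 Hz

Bytes = sample_rate × seconds × bytes_per_sample × channels.
sample_rate = 310,080,000 / (1,615 × 3 × 4) = 310,080,000 / 19,380 = 16,000 Hz.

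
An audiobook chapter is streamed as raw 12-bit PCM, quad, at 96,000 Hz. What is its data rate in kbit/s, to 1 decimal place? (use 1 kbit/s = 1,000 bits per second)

4608.0 kbit/s

Bit rate = 96,000 × 12 × 4 = 4,608,000 bits/s.
= 4608.0 kbit/s.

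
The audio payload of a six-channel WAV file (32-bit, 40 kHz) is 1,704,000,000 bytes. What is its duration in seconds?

1,775 seconds

Byte rate = 40,000 × 4 × 6 = 960,000 bytes/s.
Duration = 1,704,000,000 / 960,000 = 1,775 s.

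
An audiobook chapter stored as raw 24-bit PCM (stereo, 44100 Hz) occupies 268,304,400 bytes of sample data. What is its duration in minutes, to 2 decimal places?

Byte rate = 44,100 × 3 × 2 = 264,600 bytes/s.
Duration = 268,304,400 / 264,600 = 1,014 s.
1,014 s / 60 = 16.90 minutes.

16.90 minutes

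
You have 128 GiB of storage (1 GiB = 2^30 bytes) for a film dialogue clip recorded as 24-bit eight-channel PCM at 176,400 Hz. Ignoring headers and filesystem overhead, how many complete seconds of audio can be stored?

32,463 seconds

Uncompressed byte rate = 176,400 × 3 × 8 = 4,233,600 bytes/s.
Capacity = 128 × 1,073,741,824 = 137,438,953,472 bytes.
137,438,953,472 / 4,233,600 ≈ 32463.85 s → 32,463 seconds.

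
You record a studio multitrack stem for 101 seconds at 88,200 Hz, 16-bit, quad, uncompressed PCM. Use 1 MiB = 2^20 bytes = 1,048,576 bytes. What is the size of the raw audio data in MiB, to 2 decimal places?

Bytes = 88,200 samples/s × 101 s × 2 bytes/sample × 4 ch = 71,265,600 bytes.
71,265,600 / 1,048,576 = 67.96 MiB.

67.96 MiB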